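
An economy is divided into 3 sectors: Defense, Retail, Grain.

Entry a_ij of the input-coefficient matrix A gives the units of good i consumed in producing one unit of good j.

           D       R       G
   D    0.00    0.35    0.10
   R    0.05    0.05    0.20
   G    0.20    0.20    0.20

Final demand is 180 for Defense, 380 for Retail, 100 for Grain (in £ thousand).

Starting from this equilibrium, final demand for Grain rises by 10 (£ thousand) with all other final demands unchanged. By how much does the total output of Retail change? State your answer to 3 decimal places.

Δx_R = 3.051

I − A =
  [   1.00    -0.35    -0.10]
  [  -0.05     0.95    -0.20]
  [  -0.20    -0.20     0.80]
Cofactors of I−A, C_ij = (−1)^(i+j)·(minor ij) (rows/columns in the sector order above):
  C_11 = (0.95)(0.80) − (-0.20)(-0.20) = 0.7200
  C_12 = −[(-0.05)(0.80) − (-0.20)(-0.20)] = 0.0800
  C_13 = (-0.05)(-0.20) − (0.95)(-0.20) = 0.2000
  C_21 = −[(-0.35)(0.80) − (-0.10)(-0.20)] = 0.3000
  C_22 = (1.00)(0.80) − (-0.10)(-0.20) = 0.7800
  C_23 = −[(1.00)(-0.20) − (-0.35)(-0.20)] = 0.2700
  C_31 = (-0.35)(-0.20) − (-0.10)(0.95) = 0.1650
  C_32 = −[(1.00)(-0.20) − (-0.10)(-0.05)] = 0.2050
  C_33 = (1.00)(0.95) − (-0.35)(-0.05) = 0.9325
det(I−A) = Σ_j (I−A)_1j·C_1j = (1.00)(0.7200) + (-0.35)(0.0800) + (-0.10)(0.2000) = 0.6720
adj(I−A) = Cᵀ =
  [ 0.7200   0.3000   0.1650]
  [ 0.0800   0.7800   0.2050]
  [ 0.2000   0.2700   0.9325]
(I − A)⁻¹ = adj(I−A) / det(I−A) ≈
  [   1.0714     0.4464     0.2455]
  [   0.1190     1.1607     0.3051]
  [   0.2976     0.4018     1.3876]
Δx = (I − A)⁻¹ Δd with Δd having +10 in the Grain component and 0 elsewhere.
So Δx_R = L_RG · (+10), where L_RG = adj(I−A)_RG / det(I−A) = 0.2050 / 0.6720.
Δx_R = 0.2050 × (+10) / 0.6720 = 2.05 / 0.6720 ≈ 3.051.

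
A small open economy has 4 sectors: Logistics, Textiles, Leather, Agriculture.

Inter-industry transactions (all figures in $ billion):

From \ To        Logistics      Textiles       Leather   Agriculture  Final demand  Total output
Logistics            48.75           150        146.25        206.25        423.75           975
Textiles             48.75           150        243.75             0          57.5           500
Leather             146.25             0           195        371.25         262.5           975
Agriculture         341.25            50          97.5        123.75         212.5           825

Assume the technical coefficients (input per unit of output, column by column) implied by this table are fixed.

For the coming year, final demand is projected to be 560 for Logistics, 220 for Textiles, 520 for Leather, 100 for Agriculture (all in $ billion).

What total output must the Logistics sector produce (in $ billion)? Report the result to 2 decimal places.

x_1 = 1362.33

Technical coefficients a_ij = z_ij / X_j:
  a_11 = 48.75/975 = 0.05, a_21 = 48.75/975 = 0.05, a_31 = 146.25/975 = 0.15, a_41 = 341.25/975 = 0.35
  a_12 = 150/500 = 0.30, a_22 = 150/500 = 0.30, a_32 = 0/500 = 0.00, a_42 = 50/500 = 0.10
  a_13 = 146.25/975 = 0.15, a_23 = 243.75/975 = 0.25, a_33 = 195/975 = 0.20, a_43 = 97.5/975 = 0.10
  a_14 = 206.25/825 = 0.25, a_24 = 0/825 = 0.00, a_34 = 371.25/825 = 0.45, a_44 = 123.75/825 = 0.15
I − A =
  [   0.95    -0.30    -0.15    -0.25]
  [  -0.05     0.70    -0.25     0.00]
  [  -0.15     0.00     0.80    -0.45]
  [  -0.35    -0.10    -0.10     0.85]
Compute the cofactors C_ij = (−1)^(i+j)·(3×3 minor ij) of I−A; the adjugate is their transpose:
adj(I−A) = Cᵀ =
  [ 0.433250   0.217250   0.176750   0.221000]
  [ 0.103000   0.486750   0.187625   0.129625]
  [ 0.201750   0.132000   0.490000   0.318750]
  [ 0.214250   0.162250   0.152500   0.493000]
det(I−A) = Σ_j (I−A)_1j·C_1j = (0.95)(0.433250) + (-0.30)(0.103000) + (-0.15)(0.201750) + (-0.25)(0.214250) = 0.2968625
(I − A)⁻¹ = adj(I−A) / det(I−A) ≈
  [   1.4594     0.7318     0.5954     0.7445]
  [   0.3470     1.6396     0.6320     0.4366]
  [   0.6796     0.4447     1.6506     1.0737]
  [   0.7217     0.5465     0.5137     1.6607]
x = (I − A)⁻¹ d = adj(I−A)·d / det(I−A), with det(I−A) = 0.2968625:
  x_1 = (0.433250·560 + 0.217250·220 + 0.176750·520 + 0.221000·100) / 0.2968625 = 404.425 / 0.2968625 ≈ 1362.33
  x_2 = (0.103000·560 + 0.486750·220 + 0.187625·520 + 0.129625·100) / 0.2968625 = 275.2925 / 0.2968625 ≈ 927.34
  x_3 = (0.201750·560 + 0.132000·220 + 0.490000·520 + 0.318750·100) / 0.2968625 = 428.695 / 0.2968625 ≈ 1444.09
  x_4 = (0.214250·560 + 0.162250·220 + 0.152500·520 + 0.493000·100) / 0.2968625 = 284.275 / 0.2968625 ≈ 957.60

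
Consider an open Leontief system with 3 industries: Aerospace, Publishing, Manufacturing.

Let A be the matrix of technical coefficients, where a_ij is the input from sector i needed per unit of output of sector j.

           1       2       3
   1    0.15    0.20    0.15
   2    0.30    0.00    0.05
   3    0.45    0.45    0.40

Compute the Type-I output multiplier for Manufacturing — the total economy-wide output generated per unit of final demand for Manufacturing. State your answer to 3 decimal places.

m_3 = 2.861

I − A =
  [   0.85    -0.20    -0.15]
  [  -0.30     1.00    -0.05]
  [  -0.45    -0.45     0.60]
Cofactors of I−A, C_ij = (−1)^(i+j)·(minor ij) (rows/columns in the sector order above):
  C_11 = (1.00)(0.60) − (-0.05)(-0.45) = 0.5775
  C_12 = −[(-0.30)(0.60) − (-0.05)(-0.45)] = 0.2025
  C_13 = (-0.30)(-0.45) − (1.00)(-0.45) = 0.5850
  C_21 = −[(-0.20)(0.60) − (-0.15)(-0.45)] = 0.1875
  C_22 = (0.85)(0.60) − (-0.15)(-0.45) = 0.4425
  C_23 = −[(0.85)(-0.45) − (-0.20)(-0.45)] = 0.4725
  C_31 = (-0.20)(-0.05) − (-0.15)(1.00) = 0.1600
  C_32 = −[(0.85)(-0.05) − (-0.15)(-0.30)] = 0.0875
  C_33 = (0.85)(1.00) − (-0.20)(-0.30) = 0.7900
det(I−A) = Σ_j (I−A)_1j·C_1j = (0.85)(0.5775) + (-0.20)(0.2025) + (-0.15)(0.5850) = 0.362625
adj(I−A) = Cᵀ =
  [ 0.5775   0.1875   0.1600]
  [ 0.2025   0.4425   0.0875]
  [ 0.5850   0.4725   0.7900]
(I − A)⁻¹ = adj(I−A) / det(I−A) ≈
  [   1.5926     0.5171     0.4412]
  [   0.5584     1.2203     0.2413]
  [   1.6132     1.3030     2.1786]
The output multiplier for sector j is the column-j sum of the Leontief inverse (I − A)⁻¹ = adj(I−A) / det(I−A).
Column 3 of adj(I−A): (0.1600, 0.0875, 0.7900); det(I−A) = 0.362625.
m_3 = (0.1600 + 0.0875 + 0.7900) / 0.362625 = 1.0375 / 0.362625 ≈ 2.861.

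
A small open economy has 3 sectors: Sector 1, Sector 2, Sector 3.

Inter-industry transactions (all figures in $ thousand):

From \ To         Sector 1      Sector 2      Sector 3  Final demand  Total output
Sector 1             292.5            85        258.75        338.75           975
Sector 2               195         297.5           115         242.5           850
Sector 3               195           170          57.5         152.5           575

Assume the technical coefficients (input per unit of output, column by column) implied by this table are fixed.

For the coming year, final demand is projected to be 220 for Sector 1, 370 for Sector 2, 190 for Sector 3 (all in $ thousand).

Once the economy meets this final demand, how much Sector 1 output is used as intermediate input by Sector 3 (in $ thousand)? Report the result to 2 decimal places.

Technical coefficients a_ij = z_ij / X_j:
  a_11 = 292.5/975 = 0.30, a_21 = 195/975 = 0.20, a_31 = 195/975 = 0.20
  a_12 = 85/850 = 0.10, a_22 = 297.5/850 = 0.35, a_32 = 170/850 = 0.20
  a_13 = 258.75/575 = 0.45, a_23 = 115/575 = 0.20, a_33 = 57.5/575 = 0.10
I − A =
  [   0.70    -0.10    -0.45]
  [  -0.20     0.65    -0.20]
  [  -0.20    -0.20     0.90]
Cofactors of I−A, C_ij = (−1)^(i+j)·(minor ij) (rows/columns in the sector order above):
  C_11 = (0.65)(0.90) − (-0.20)(-0.20) = 0.5450
  C_12 = −[(-0.20)(0.90) − (-0.20)(-0.20)] = 0.2200
  C_13 = (-0.20)(-0.20) − (0.65)(-0.20) = 0.1700
  C_21 = −[(-0.10)(0.90) − (-0.45)(-0.20)] = 0.1800
  C_22 = (0.70)(0.90) − (-0.45)(-0.20) = 0.5400
  C_23 = −[(0.70)(-0.20) − (-0.10)(-0.20)] = 0.1600
  C_31 = (-0.10)(-0.20) − (-0.45)(0.65) = 0.3125
  C_32 = −[(0.70)(-0.20) − (-0.45)(-0.20)] = 0.2300
  C_33 = (0.70)(0.65) − (-0.10)(-0.20) = 0.4350
det(I−A) = Σ_j (I−A)_1j·C_1j = (0.70)(0.5450) + (-0.10)(0.2200) + (-0.45)(0.1700) = 0.2830
adj(I−A) = Cᵀ =
  [ 0.5450   0.1800   0.3125]
  [ 0.2200   0.5400   0.2300]
  [ 0.1700   0.1600   0.4350]
(I − A)⁻¹ = adj(I−A) / det(I−A) ≈
  [   1.9258     0.6360     1.1042]
  [   0.7774     1.9081     0.8127]
  [   0.6007     0.5654     1.5371]
First solve x = (I − A)⁻¹ d = adj(I−A)·d / det(I−A); in particular x_3 = (0.1700·220 + 0.1600·370 + 0.4350·190) / 0.2830 = 179.25 / 0.2830 ≈ 633.3922.
Intermediate flow from 1 to 3: z_13 = a_13 · x_3 = 0.45 × 179.25 / 0.2830 = 80.6625 / 0.2830 ≈ 285.03.

z_13 = 285.03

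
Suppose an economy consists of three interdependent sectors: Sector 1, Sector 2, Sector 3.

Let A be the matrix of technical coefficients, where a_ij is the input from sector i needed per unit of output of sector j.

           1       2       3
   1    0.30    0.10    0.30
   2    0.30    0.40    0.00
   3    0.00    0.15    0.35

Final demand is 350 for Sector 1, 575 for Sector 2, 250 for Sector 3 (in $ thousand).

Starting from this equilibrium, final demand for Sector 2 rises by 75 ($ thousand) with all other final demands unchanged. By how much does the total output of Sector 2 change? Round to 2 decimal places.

I − A =
  [   0.70    -0.10    -0.30]
  [  -0.30     0.60     0.00]
  [   0.00    -0.15     0.65]
Cofactors of I−A, C_ij = (−1)^(i+j)·(minor ij) (rows/columns in the sector order above):
  C_11 = (0.60)(0.65) − (0.00)(-0.15) = 0.3900
  C_12 = −[(-0.30)(0.65) − (0.00)(0.00)] = 0.1950
  C_13 = (-0.30)(-0.15) − (0.60)(0.00) = 0.0450
  C_21 = −[(-0.10)(0.65) − (-0.30)(-0.15)] = 0.1100
  C_22 = (0.70)(0.65) − (-0.30)(0.00) = 0.4550
  C_23 = −[(0.70)(-0.15) − (-0.10)(0.00)] = 0.1050
  C_31 = (-0.10)(0.00) − (-0.30)(0.60) = 0.1800
  C_32 = −[(0.70)(0.00) − (-0.30)(-0.30)] = 0.0900
  C_33 = (0.70)(0.60) − (-0.10)(-0.30) = 0.3900
det(I−A) = Σ_j (I−A)_1j·C_1j = (0.70)(0.3900) + (-0.10)(0.1950) + (-0.30)(0.0450) = 0.2400
adj(I−A) = Cᵀ =
  [ 0.3900   0.1100   0.1800]
  [ 0.1950   0.4550   0.0900]
  [ 0.0450   0.1050   0.3900]
(I − A)⁻¹ = adj(I−A) / det(I−A) ≈
  [   1.6250     0.4583     0.7500]
  [   0.8125     1.8958     0.3750]
  [   0.1875     0.4375     1.6250]
Δx = (I − A)⁻¹ Δd with Δd having +75 in the Sector 2 component and 0 elsewhere.
So Δx_2 = L_22 · (+75), where L_22 = adj(I−A)_22 / det(I−A) = 0.4550 / 0.2400.
Δx_2 = 0.4550 × (+75) / 0.2400 = 34.125 / 0.2400 ≈ 142.19.

Δx_2 = 142.19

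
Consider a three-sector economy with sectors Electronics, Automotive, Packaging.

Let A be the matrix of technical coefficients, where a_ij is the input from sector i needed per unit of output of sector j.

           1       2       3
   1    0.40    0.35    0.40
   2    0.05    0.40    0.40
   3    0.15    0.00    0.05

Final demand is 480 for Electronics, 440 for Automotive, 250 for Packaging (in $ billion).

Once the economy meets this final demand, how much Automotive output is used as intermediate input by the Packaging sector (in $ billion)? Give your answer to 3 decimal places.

z_23 = 226.437

I − A =
  [   0.60    -0.35    -0.40]
  [  -0.05     0.60    -0.40]
  [  -0.15     0.00     0.95]
Cofactors of I−A, C_ij = (−1)^(i+j)·(minor ij) (rows/columns in the sector order above):
  C_11 = (0.60)(0.95) − (-0.40)(0.00) = 0.5700
  C_12 = −[(-0.05)(0.95) − (-0.40)(-0.15)] = 0.1075
  C_13 = (-0.05)(0.00) − (0.60)(-0.15) = 0.0900
  C_21 = −[(-0.35)(0.95) − (-0.40)(0.00)] = 0.3325
  C_22 = (0.60)(0.95) − (-0.40)(-0.15) = 0.5100
  C_23 = −[(0.60)(0.00) − (-0.35)(-0.15)] = 0.0525
  C_31 = (-0.35)(-0.40) − (-0.40)(0.60) = 0.3800
  C_32 = −[(0.60)(-0.40) − (-0.40)(-0.05)] = 0.2600
  C_33 = (0.60)(0.60) − (-0.35)(-0.05) = 0.3425
det(I−A) = Σ_j (I−A)_1j·C_1j = (0.60)(0.5700) + (-0.35)(0.1075) + (-0.40)(0.0900) = 0.268375
adj(I−A) = Cᵀ =
  [ 0.5700   0.3325   0.3800]
  [ 0.1075   0.5100   0.2600]
  [ 0.0900   0.0525   0.3425]
(I − A)⁻¹ = adj(I−A) / det(I−A) ≈
  [   2.1239     1.2389     1.4159]
  [   0.4006     1.9003     0.9688]
  [   0.3354     0.1956     1.2762]
First solve x = (I − A)⁻¹ d = adj(I−A)·d / det(I−A); in particular x_3 = (0.0900·480 + 0.0525·440 + 0.3425·250) / 0.268375 = 151.925 / 0.268375 ≈ 566.09222.
Intermediate flow from 2 to 3: z_23 = a_23 · x_3 = 0.40 × 151.925 / 0.268375 = 60.77 / 0.268375 ≈ 226.437.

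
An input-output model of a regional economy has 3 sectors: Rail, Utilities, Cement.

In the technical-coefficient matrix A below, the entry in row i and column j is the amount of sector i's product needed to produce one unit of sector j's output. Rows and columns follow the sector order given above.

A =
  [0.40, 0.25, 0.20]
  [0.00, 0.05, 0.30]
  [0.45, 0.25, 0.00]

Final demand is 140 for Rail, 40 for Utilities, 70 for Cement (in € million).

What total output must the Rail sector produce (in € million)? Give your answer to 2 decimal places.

I − A =
  [   0.60    -0.25    -0.20]
  [   0.00     0.95    -0.30]
  [  -0.45    -0.25     1.00]
Cofactors of I−A, C_ij = (−1)^(i+j)·(minor ij) (rows/columns in the sector order above):
  C_11 = (0.95)(1.00) − (-0.30)(-0.25) = 0.8750
  C_12 = −[(0.00)(1.00) − (-0.30)(-0.45)] = 0.1350
  C_13 = (0.00)(-0.25) − (0.95)(-0.45) = 0.4275
  C_21 = −[(-0.25)(1.00) − (-0.20)(-0.25)] = 0.3000
  C_22 = (0.60)(1.00) − (-0.20)(-0.45) = 0.5100
  C_23 = −[(0.60)(-0.25) − (-0.25)(-0.45)] = 0.2625
  C_31 = (-0.25)(-0.30) − (-0.20)(0.95) = 0.2650
  C_32 = −[(0.60)(-0.30) − (-0.20)(0.00)] = 0.1800
  C_33 = (0.60)(0.95) − (-0.25)(0.00) = 0.5700
det(I−A) = Σ_j (I−A)_1j·C_1j = (0.60)(0.8750) + (-0.25)(0.1350) + (-0.20)(0.4275) = 0.40575
adj(I−A) = Cᵀ =
  [ 0.8750   0.3000   0.2650]
  [ 0.1350   0.5100   0.1800]
  [ 0.4275   0.2625   0.5700]
(I − A)⁻¹ = adj(I−A) / det(I−A) ≈
  [   2.1565     0.7394     0.6531]
  [   0.3327     1.2569     0.4436]
  [   1.0536     0.6470     1.4048]
x = (I − A)⁻¹ d = adj(I−A)·d / det(I−A), with det(I−A) = 0.40575:
  x_R = (0.8750·140 + 0.3000·40 + 0.2650·70) / 0.40575 = 153.05 / 0.40575 ≈ 377.20
  x_U = (0.1350·140 + 0.5100·40 + 0.1800·70) / 0.40575 = 51.90 / 0.40575 ≈ 127.91
  x_C = (0.4275·140 + 0.2625·40 + 0.5700·70) / 0.40575 = 110.25 / 0.40575 ≈ 271.72

x_R = 377.20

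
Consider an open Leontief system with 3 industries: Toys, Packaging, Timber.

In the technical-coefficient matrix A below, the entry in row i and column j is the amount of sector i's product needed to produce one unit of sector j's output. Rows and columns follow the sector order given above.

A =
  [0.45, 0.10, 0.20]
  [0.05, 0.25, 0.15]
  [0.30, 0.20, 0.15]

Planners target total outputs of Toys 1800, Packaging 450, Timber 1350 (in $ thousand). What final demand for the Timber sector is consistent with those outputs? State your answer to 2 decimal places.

I − A =
  [   0.55    -0.10    -0.20]
  [  -0.05     0.75    -0.15]
  [  -0.30    -0.20     0.85]
d = (I − A) x:
  d_1 = (+0.55)·1800 + (-0.10)·450 + (-0.20)·1350 = 675.00
  d_2 = (-0.05)·1800 + (+0.75)·450 + (-0.15)·1350 = 45.00
  d_3 = (-0.30)·1800 + (-0.20)·450 + (+0.85)·1350 = 517.50

d_3 = 517.50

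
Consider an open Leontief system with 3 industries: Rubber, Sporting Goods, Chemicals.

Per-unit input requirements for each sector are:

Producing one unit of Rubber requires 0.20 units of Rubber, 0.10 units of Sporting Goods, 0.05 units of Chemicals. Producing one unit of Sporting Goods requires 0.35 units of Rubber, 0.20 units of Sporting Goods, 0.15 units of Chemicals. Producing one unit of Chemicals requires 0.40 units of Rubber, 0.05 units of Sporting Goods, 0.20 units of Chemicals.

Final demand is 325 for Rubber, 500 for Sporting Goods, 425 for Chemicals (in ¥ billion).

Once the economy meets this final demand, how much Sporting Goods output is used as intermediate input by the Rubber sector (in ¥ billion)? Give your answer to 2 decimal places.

z_SR = 114.03

I − A =
  [   0.80    -0.35    -0.40]
  [  -0.10     0.80    -0.05]
  [  -0.05    -0.15     0.80]
Cofactors of I−A, C_ij = (−1)^(i+j)·(minor ij) (rows/columns in the sector order above):
  C_11 = (0.80)(0.80) − (-0.05)(-0.15) = 0.6325
  C_12 = −[(-0.10)(0.80) − (-0.05)(-0.05)] = 0.0825
  C_13 = (-0.10)(-0.15) − (0.80)(-0.05) = 0.0550
  C_21 = −[(-0.35)(0.80) − (-0.40)(-0.15)] = 0.3400
  C_22 = (0.80)(0.80) − (-0.40)(-0.05) = 0.6200
  C_23 = −[(0.80)(-0.15) − (-0.35)(-0.05)] = 0.1375
  C_31 = (-0.35)(-0.05) − (-0.40)(0.80) = 0.3375
  C_32 = −[(0.80)(-0.05) − (-0.40)(-0.10)] = 0.0800
  C_33 = (0.80)(0.80) − (-0.35)(-0.10) = 0.6050
det(I−A) = Σ_j (I−A)_1j·C_1j = (0.80)(0.6325) + (-0.35)(0.0825) + (-0.40)(0.0550) = 0.455125
adj(I−A) = Cᵀ =
  [ 0.6325   0.3400   0.3375]
  [ 0.0825   0.6200   0.0800]
  [ 0.0550   0.1375   0.6050]
(I − A)⁻¹ = adj(I−A) / det(I−A) ≈
  [   1.3897     0.7470     0.7416]
  [   0.1813     1.3623     0.1758]
  [   0.1208     0.3021     1.3293]
First solve x = (I − A)⁻¹ d = adj(I−A)·d / det(I−A); in particular x_R = (0.6325·325 + 0.3400·500 + 0.3375·425) / 0.455125 = 519.00 / 0.455125 ≈ 1140.3461.
Intermediate flow from S to R: z_SR = a_SR · x_R = 0.10 × 519.00 / 0.455125 = 51.90 / 0.455125 ≈ 114.03.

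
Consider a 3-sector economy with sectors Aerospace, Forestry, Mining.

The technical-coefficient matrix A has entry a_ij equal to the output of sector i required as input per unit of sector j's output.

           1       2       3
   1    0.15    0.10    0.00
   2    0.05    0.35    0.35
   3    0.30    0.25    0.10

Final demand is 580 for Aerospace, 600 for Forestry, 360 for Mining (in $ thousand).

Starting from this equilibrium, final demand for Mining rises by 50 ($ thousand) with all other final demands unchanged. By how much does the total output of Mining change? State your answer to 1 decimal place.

Δx_3 = 67.1

I − A =
  [   0.85    -0.10     0.00]
  [  -0.05     0.65    -0.35]
  [  -0.30    -0.25     0.90]
Cofactors of I−A, C_ij = (−1)^(i+j)·(minor ij) (rows/columns in the sector order above):
  C_11 = (0.65)(0.90) − (-0.35)(-0.25) = 0.4975
  C_12 = −[(-0.05)(0.90) − (-0.35)(-0.30)] = 0.1500
  C_13 = (-0.05)(-0.25) − (0.65)(-0.30) = 0.2075
  C_21 = −[(-0.10)(0.90) − (0.00)(-0.25)] = 0.0900
  C_22 = (0.85)(0.90) − (0.00)(-0.30) = 0.7650
  C_23 = −[(0.85)(-0.25) − (-0.10)(-0.30)] = 0.2425
  C_31 = (-0.10)(-0.35) − (0.00)(0.65) = 0.0350
  C_32 = −[(0.85)(-0.35) − (0.00)(-0.05)] = 0.2975
  C_33 = (0.85)(0.65) − (-0.10)(-0.05) = 0.5475
det(I−A) = Σ_j (I−A)_1j·C_1j = (0.85)(0.4975) + (-0.10)(0.1500) + (0.00)(0.2075) = 0.407875
adj(I−A) = Cᵀ =
  [ 0.4975   0.0900   0.0350]
  [ 0.1500   0.7650   0.2975]
  [ 0.2075   0.2425   0.5475]
(I − A)⁻¹ = adj(I−A) / det(I−A) ≈
  [   1.2197     0.2207     0.0858]
  [   0.3678     1.8756     0.7294]
  [   0.5087     0.5945     1.3423]
Δx = (I − A)⁻¹ Δd with Δd having +50 in the Mining component and 0 elsewhere.
So Δx_3 = L_33 · (+50), where L_33 = adj(I−A)_33 / det(I−A) = 0.5475 / 0.407875.
Δx_3 = 0.5475 × (+50) / 0.407875 = 27.375 / 0.407875 ≈ 67.1.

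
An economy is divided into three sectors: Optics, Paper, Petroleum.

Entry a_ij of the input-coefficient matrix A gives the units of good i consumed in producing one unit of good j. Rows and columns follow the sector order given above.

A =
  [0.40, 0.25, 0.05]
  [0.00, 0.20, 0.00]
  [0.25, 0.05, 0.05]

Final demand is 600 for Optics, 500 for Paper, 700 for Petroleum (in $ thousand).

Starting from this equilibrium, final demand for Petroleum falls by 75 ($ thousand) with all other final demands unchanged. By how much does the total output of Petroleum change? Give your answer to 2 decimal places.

I − A =
  [   0.60    -0.25    -0.05]
  [   0.00     0.80     0.00]
  [  -0.25    -0.05     0.95]
Cofactors of I−A, C_ij = (−1)^(i+j)·(minor ij) (rows/columns in the sector order above):
  C_11 = (0.80)(0.95) − (0.00)(-0.05) = 0.7600
  C_12 = −[(0.00)(0.95) − (0.00)(-0.25)] = 0.0000
  C_13 = (0.00)(-0.05) − (0.80)(-0.25) = 0.2000
  C_21 = −[(-0.25)(0.95) − (-0.05)(-0.05)] = 0.2400
  C_22 = (0.60)(0.95) − (-0.05)(-0.25) = 0.5575
  C_23 = −[(0.60)(-0.05) − (-0.25)(-0.25)] = 0.0925
  C_31 = (-0.25)(0.00) − (-0.05)(0.80) = 0.0400
  C_32 = −[(0.60)(0.00) − (-0.05)(0.00)] = 0.0000
  C_33 = (0.60)(0.80) − (-0.25)(0.00) = 0.4800
det(I−A) = Σ_j (I−A)_1j·C_1j = (0.60)(0.7600) + (-0.25)(0.0000) + (-0.05)(0.2000) = 0.4460
adj(I−A) = Cᵀ =
  [ 0.7600   0.2400   0.0400]
  [ 0.0000   0.5575   0.0000]
  [ 0.2000   0.0925   0.4800]
(I − A)⁻¹ = adj(I−A) / det(I−A) ≈
  [   1.7040     0.5381     0.0897]
  [   0.0000     1.2500     0.0000]
  [   0.4484     0.2074     1.0762]
Δx = (I − A)⁻¹ Δd with Δd having -75 in the Petroleum component and 0 elsewhere.
So Δx_3 = L_33 · (-75), where L_33 = adj(I−A)_33 / det(I−A) = 0.4800 / 0.4460.
Δx_3 = 0.4800 × (-75) / 0.4460 = -36.00 / 0.4460 ≈ -80.72.

Δx_3 = -80.72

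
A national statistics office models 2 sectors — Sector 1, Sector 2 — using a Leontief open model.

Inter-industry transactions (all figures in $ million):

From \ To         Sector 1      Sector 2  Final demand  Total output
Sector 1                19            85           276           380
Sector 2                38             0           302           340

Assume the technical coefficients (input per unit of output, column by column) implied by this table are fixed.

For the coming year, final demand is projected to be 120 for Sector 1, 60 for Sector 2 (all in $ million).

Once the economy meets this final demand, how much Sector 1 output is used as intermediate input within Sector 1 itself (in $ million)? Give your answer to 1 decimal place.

z_11 = 7.3

Technical coefficients a_ij = z_ij / X_j:
  a_11 = 19/380 = 0.05, a_21 = 38/380 = 0.10
  a_12 = 85/340 = 0.25, a_22 = 0/340 = 0.00
I − A =
  [   0.95    -0.25]
  [  -0.10     1.00]
det(I−A) = (0.95)(1.00) − (-0.25)(-0.10) = 0.9250
adj(I−A) = [[1.00, 0.25], [0.10, 0.95]]
(I − A)⁻¹ = adj(I−A) / det(I−A) ≈
  [   1.0811     0.2703]
  [   0.1081     1.0270]
First solve x = (I − A)⁻¹ d = adj(I−A)·d / det(I−A); in particular x_1 = (1.00·120 + 0.25·60) / 0.9250 = 135.00 / 0.9250 ≈ 145.946.
Intermediate flow from 1 to 1: z_11 = a_11 · x_1 = 0.05 × 135.00 / 0.9250 = 6.75 / 0.9250 ≈ 7.3.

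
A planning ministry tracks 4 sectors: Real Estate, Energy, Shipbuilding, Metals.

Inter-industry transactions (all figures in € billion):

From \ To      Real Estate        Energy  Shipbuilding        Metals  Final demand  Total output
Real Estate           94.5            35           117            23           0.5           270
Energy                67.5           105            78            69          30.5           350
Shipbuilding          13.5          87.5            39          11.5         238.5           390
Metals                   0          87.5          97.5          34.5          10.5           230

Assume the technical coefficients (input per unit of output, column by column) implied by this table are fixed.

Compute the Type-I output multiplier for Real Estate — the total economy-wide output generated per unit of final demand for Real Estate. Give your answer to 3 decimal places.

m_1 = 3.731

Technical coefficients a_ij = z_ij / X_j:
  a_11 = 94.5/270 = 0.35, a_21 = 67.5/270 = 0.25, a_31 = 13.5/270 = 0.05, a_41 = 0/270 = 0.00
  a_12 = 35/350 = 0.10, a_22 = 105/350 = 0.30, a_32 = 87.5/350 = 0.25, a_42 = 87.5/350 = 0.25
  a_13 = 117/390 = 0.30, a_23 = 78/390 = 0.20, a_33 = 39/390 = 0.10, a_43 = 97.5/390 = 0.25
  a_14 = 23/230 = 0.10, a_24 = 69/230 = 0.30, a_34 = 11.5/230 = 0.05, a_44 = 34.5/230 = 0.15
I − A =
  [   0.65    -0.10    -0.30    -0.10]
  [  -0.25     0.70    -0.20    -0.30]
  [  -0.05    -0.25     0.90    -0.05]
  [   0.00    -0.25    -0.25     0.85]
Compute the cofactors C_ij = (−1)^(i+j)·(3×3 minor ij) of I−A; the adjugate is their transpose:
adj(I−A) = Cᵀ =
  [ 0.395500   0.171500   0.203000   0.119000]
  [ 0.200375   0.475125   0.229250   0.204750]
  [ 0.082250   0.151750   0.310500   0.081500]
  [ 0.083125   0.184375   0.158750   0.324250]
det(I−A) = Σ_j (I−A)_1j·C_1j = (0.65)(0.395500) + (-0.10)(0.200375) + (-0.30)(0.082250) + (-0.10)(0.083125) = 0.20405
(I − A)⁻¹ = adj(I−A) / det(I−A) ≈
  [   1.9383     0.8405     0.9949     0.5832]
  [   0.9820     2.3285     1.1235     1.0034]
  [   0.4031     0.7437     1.5217     0.3994]
  [   0.4074     0.9036     0.7780     1.5891]
The output multiplier for sector j is the column-j sum of the Leontief inverse (I − A)⁻¹ = adj(I−A) / det(I−A).
Column 1 of adj(I−A): (0.395500, 0.200375, 0.082250, 0.083125); det(I−A) = 0.20405.
m_1 = (0.395500 + 0.200375 + 0.082250 + 0.083125) / 0.20405 = 0.76125 / 0.20405 ≈ 3.731.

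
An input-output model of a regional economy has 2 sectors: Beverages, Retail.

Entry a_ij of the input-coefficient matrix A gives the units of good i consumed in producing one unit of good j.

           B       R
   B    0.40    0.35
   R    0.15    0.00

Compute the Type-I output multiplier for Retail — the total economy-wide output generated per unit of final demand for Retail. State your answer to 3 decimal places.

m_R = 1.735

I − A =
  [   0.60    -0.35]
  [  -0.15     1.00]
det(I−A) = (0.60)(1.00) − (-0.35)(-0.15) = 0.5475
adj(I−A) = [[1.00, 0.35], [0.15, 0.60]]
(I − A)⁻¹ = adj(I−A) / det(I−A) ≈
  [   1.8265     0.6393]
  [   0.2740     1.0959]
The output multiplier for sector j is the column-j sum of the Leontief inverse (I − A)⁻¹ = adj(I−A) / det(I−A).
Column R of adj(I−A): (0.35, 0.60); det(I−A) = 0.5475.
m_R = (0.35 + 0.60) / 0.5475 = 0.95 / 0.5475 ≈ 1.735.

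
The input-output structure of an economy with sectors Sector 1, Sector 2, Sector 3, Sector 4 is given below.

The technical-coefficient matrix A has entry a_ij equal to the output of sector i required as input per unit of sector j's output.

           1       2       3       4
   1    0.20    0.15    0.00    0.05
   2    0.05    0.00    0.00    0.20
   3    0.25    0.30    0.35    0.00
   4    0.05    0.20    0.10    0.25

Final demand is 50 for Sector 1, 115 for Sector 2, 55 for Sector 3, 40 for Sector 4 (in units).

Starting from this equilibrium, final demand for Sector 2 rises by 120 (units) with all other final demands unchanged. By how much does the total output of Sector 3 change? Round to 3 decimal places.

Δx_3 = 70.795

I − A =
  [   0.80    -0.15     0.00    -0.05]
  [  -0.05     1.00     0.00    -0.20]
  [  -0.25    -0.30     0.65     0.00]
  [  -0.05    -0.20    -0.10     0.75]
Compute the cofactors C_ij = (−1)^(i+j)·(3×3 minor ij) of I−A; the adjugate is their transpose:
adj(I−A) = Cᵀ =
  [ 0.455500   0.081125   0.008000   0.052000]
  [ 0.035875   0.387125   0.016250   0.105625]
  [ 0.191750   0.209875   0.557875   0.068750]
  [ 0.065500   0.136625   0.079250   0.515125]
det(I−A) = Σ_j (I−A)_1j·C_1j = (0.80)(0.455500) + (-0.15)(0.035875) + (0.00)(0.191750) + (-0.05)(0.065500) = 0.35574375
(I − A)⁻¹ = adj(I−A) / det(I−A) ≈
  [   1.2804     0.2280     0.0225     0.1462]
  [   0.1008     1.0882     0.0457     0.2969]
  [   0.5390     0.5900     1.5682     0.1933]
  [   0.1841     0.3841     0.2228     1.4480]
Δx = (I − A)⁻¹ Δd with Δd having +120 in the Sector 2 component and 0 elsewhere.
So Δx_3 = L_32 · (+120), where L_32 = adj(I−A)_32 / det(I−A) = 0.209875 / 0.35574375.
Δx_3 = 0.209875 × (+120) / 0.35574375 = 25.185 / 0.35574375 ≈ 70.795.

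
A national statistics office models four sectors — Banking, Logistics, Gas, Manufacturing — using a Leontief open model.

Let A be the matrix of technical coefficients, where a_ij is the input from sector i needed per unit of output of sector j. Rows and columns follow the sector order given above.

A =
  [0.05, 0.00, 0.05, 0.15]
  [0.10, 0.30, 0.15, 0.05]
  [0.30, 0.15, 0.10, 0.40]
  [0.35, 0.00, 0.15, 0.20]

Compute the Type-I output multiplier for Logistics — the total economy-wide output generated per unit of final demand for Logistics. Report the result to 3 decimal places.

m_2 = 1.876

I − A =
  [   0.95     0.00    -0.05    -0.15]
  [  -0.10     0.70    -0.15    -0.05]
  [  -0.30    -0.15     0.90    -0.40]
  [  -0.35     0.00    -0.15     0.80]
Compute the cofactors C_ij = (−1)^(i+j)·(3×3 minor ij) of I−A; the adjugate is their transpose:
adj(I−A) = Cᵀ =
  [ 0.442875   0.009375   0.043750   0.105500]
  [ 0.141000   0.554000   0.120375   0.121250]
  [ 0.280625   0.106125   0.495250   0.306875]
  [ 0.246375   0.024000   0.112000   0.565875]
det(I−A) = Σ_j (I−A)_1j·C_1j = (0.95)(0.442875) + (0.00)(0.141000) + (-0.05)(0.280625) + (-0.15)(0.246375) = 0.36974375
(I − A)⁻¹ = adj(I−A) / det(I−A) ≈
  [   1.1978     0.0254     0.1183     0.2853]
  [   0.3813     1.4983     0.3256     0.3279]
  [   0.7590     0.2870     1.3394     0.8300]
  [   0.6663     0.0649     0.3029     1.5305]
The output multiplier for sector j is the column-j sum of the Leontief inverse (I − A)⁻¹ = adj(I−A) / det(I−A).
Column 2 of adj(I−A): (0.009375, 0.554000, 0.106125, 0.024000); det(I−A) = 0.36974375.
m_2 = (0.009375 + 0.554000 + 0.106125 + 0.024000) / 0.36974375 = 0.6935 / 0.36974375 ≈ 1.876.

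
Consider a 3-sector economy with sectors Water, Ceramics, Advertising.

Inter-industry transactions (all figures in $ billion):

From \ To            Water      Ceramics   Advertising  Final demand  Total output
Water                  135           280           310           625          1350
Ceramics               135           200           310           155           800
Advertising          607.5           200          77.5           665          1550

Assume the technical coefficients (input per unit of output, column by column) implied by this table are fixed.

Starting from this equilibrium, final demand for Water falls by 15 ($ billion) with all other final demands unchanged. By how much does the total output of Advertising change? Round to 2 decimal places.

Δx_A = -11.85

Technical coefficients a_ij = z_ij / X_j:
  a_WW = 135/1350 = 0.10, a_CW = 135/1350 = 0.10, a_AW = 607.5/1350 = 0.45
  a_WC = 280/800 = 0.35, a_CC = 200/800 = 0.25, a_AC = 200/800 = 0.25
  a_WA = 310/1550 = 0.20, a_CA = 310/1550 = 0.20, a_AA = 77.5/1550 = 0.05
I − A =
  [   0.90    -0.35    -0.20]
  [  -0.10     0.75    -0.20]
  [  -0.45    -0.25     0.95]
Cofactors of I−A, C_ij = (−1)^(i+j)·(minor ij) (rows/columns in the sector order above):
  C_11 = (0.75)(0.95) − (-0.20)(-0.25) = 0.6625
  C_12 = −[(-0.10)(0.95) − (-0.20)(-0.45)] = 0.1850
  C_13 = (-0.10)(-0.25) − (0.75)(-0.45) = 0.3625
  C_21 = −[(-0.35)(0.95) − (-0.20)(-0.25)] = 0.3825
  C_22 = (0.90)(0.95) − (-0.20)(-0.45) = 0.7650
  C_23 = −[(0.90)(-0.25) − (-0.35)(-0.45)] = 0.3825
  C_31 = (-0.35)(-0.20) − (-0.20)(0.75) = 0.2200
  C_32 = −[(0.90)(-0.20) − (-0.20)(-0.10)] = 0.2000
  C_33 = (0.90)(0.75) − (-0.35)(-0.10) = 0.6400
det(I−A) = Σ_j (I−A)_1j·C_1j = (0.90)(0.6625) + (-0.35)(0.1850) + (-0.20)(0.3625) = 0.4590
adj(I−A) = Cᵀ =
  [ 0.6625   0.3825   0.2200]
  [ 0.1850   0.7650   0.2000]
  [ 0.3625   0.3825   0.6400]
(I − A)⁻¹ = adj(I−A) / det(I−A) ≈
  [   1.4434     0.8333     0.4793]
  [   0.4031     1.6667     0.4357]
  [   0.7898     0.8333     1.3943]
Δx = (I − A)⁻¹ Δd with Δd having -15 in the Water component and 0 elsewhere.
So Δx_A = L_AW · (-15), where L_AW = adj(I−A)_AW / det(I−A) = 0.3625 / 0.4590.
Δx_A = 0.3625 × (-15) / 0.4590 = -5.4375 / 0.4590 ≈ -11.85.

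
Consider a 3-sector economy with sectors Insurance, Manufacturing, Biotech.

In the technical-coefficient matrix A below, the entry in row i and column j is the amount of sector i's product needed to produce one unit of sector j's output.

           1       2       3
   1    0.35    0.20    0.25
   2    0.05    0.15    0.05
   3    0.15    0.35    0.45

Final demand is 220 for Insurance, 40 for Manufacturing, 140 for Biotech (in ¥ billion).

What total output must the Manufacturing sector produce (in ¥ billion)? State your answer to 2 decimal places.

I − A =
  [   0.65    -0.20    -0.25]
  [  -0.05     0.85    -0.05]
  [  -0.15    -0.35     0.55]
Cofactors of I−A, C_ij = (−1)^(i+j)·(minor ij) (rows/columns in the sector order above):
  C_11 = (0.85)(0.55) − (-0.05)(-0.35) = 0.4500
  C_12 = −[(-0.05)(0.55) − (-0.05)(-0.15)] = 0.0350
  C_13 = (-0.05)(-0.35) − (0.85)(-0.15) = 0.1450
  C_21 = −[(-0.20)(0.55) − (-0.25)(-0.35)] = 0.1975
  C_22 = (0.65)(0.55) − (-0.25)(-0.15) = 0.3200
  C_23 = −[(0.65)(-0.35) − (-0.20)(-0.15)] = 0.2575
  C_31 = (-0.20)(-0.05) − (-0.25)(0.85) = 0.2225
  C_32 = −[(0.65)(-0.05) − (-0.25)(-0.05)] = 0.0450
  C_33 = (0.65)(0.85) − (-0.20)(-0.05) = 0.5425
det(I−A) = Σ_j (I−A)_1j·C_1j = (0.65)(0.4500) + (-0.20)(0.0350) + (-0.25)(0.1450) = 0.24925
adj(I−A) = Cᵀ =
  [ 0.4500   0.1975   0.2225]
  [ 0.0350   0.3200   0.0450]
  [ 0.1450   0.2575   0.5425]
(I − A)⁻¹ = adj(I−A) / det(I−A) ≈
  [   1.8054     0.7924     0.8927]
  [   0.1404     1.2839     0.1805]
  [   0.5817     1.0331     2.1765]
x = (I − A)⁻¹ d = adj(I−A)·d / det(I−A), with det(I−A) = 0.24925:
  x_1 = (0.4500·220 + 0.1975·40 + 0.2225·140) / 0.24925 = 138.05 / 0.24925 ≈ 553.86
  x_2 = (0.0350·220 + 0.3200·40 + 0.0450·140) / 0.24925 = 26.80 / 0.24925 ≈ 107.52
  x_3 = (0.1450·220 + 0.2575·40 + 0.5425·140) / 0.24925 = 118.15 / 0.24925 ≈ 474.02

x_2 = 107.52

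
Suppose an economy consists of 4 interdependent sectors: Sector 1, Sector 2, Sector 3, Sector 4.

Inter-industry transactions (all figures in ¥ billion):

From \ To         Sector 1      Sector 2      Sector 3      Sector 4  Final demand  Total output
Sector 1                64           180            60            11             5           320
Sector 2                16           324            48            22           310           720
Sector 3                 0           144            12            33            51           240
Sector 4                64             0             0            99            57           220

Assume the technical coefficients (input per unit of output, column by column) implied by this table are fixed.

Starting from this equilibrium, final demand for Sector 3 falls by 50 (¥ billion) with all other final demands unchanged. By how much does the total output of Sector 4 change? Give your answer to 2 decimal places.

Δx_4 = -9.96

Technical coefficients a_ij = z_ij / X_j:
  a_11 = 64/320 = 0.20, a_21 = 16/320 = 0.05, a_31 = 0/320 = 0.00, a_41 = 64/320 = 0.20
  a_12 = 180/720 = 0.25, a_22 = 324/720 = 0.45, a_32 = 144/720 = 0.20, a_42 = 0/720 = 0.00
  a_13 = 60/240 = 0.25, a_23 = 48/240 = 0.20, a_33 = 12/240 = 0.05, a_43 = 0/240 = 0.00
  a_14 = 11/220 = 0.05, a_24 = 22/220 = 0.10, a_34 = 33/220 = 0.15, a_44 = 99/220 = 0.45
I − A =
  [   0.80    -0.25    -0.25    -0.05]
  [  -0.05     0.55    -0.20    -0.10]
  [   0.00    -0.20     0.95    -0.15]
  [  -0.20     0.00     0.00     0.55]
Compute the cofactors C_ij = (−1)^(i+j)·(3×3 minor ij) of I−A; the adjugate is their transpose:
adj(I−A) = Cᵀ =
  [ 0.265375   0.158125   0.103125   0.081000]
  [ 0.051125   0.401000   0.097875   0.104250]
  [ 0.026000   0.093500   0.224625   0.080625]
  [ 0.096500   0.057500   0.037500   0.371625]
det(I−A) = Σ_j (I−A)_1j·C_1j = (0.80)(0.265375) + (-0.25)(0.051125) + (-0.25)(0.026000) + (-0.05)(0.096500) = 0.18819375
(I − A)⁻¹ = adj(I−A) / det(I−A) ≈
  [   1.4101     0.8402     0.5480     0.4304]
  [   0.2717     2.1308     0.5201     0.5540]
  [   0.1382     0.4968     1.1936     0.4284]
  [   0.5128     0.3055     0.1993     1.9747]
Δx = (I − A)⁻¹ Δd with Δd having -50 in the Sector 3 component and 0 elsewhere.
So Δx_4 = L_43 · (-50), where L_43 = adj(I−A)_43 / det(I−A) = 0.037500 / 0.18819375.
Δx_4 = 0.037500 × (-50) / 0.18819375 = -1.875 / 0.18819375 ≈ -9.96.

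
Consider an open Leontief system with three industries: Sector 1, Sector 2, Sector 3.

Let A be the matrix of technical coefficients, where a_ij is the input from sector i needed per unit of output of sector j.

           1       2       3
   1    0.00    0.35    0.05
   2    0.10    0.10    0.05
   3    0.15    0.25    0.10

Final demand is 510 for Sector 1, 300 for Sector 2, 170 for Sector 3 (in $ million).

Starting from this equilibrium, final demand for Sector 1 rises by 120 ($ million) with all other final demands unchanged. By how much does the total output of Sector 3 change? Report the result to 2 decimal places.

I − A =
  [   1.00    -0.35    -0.05]
  [  -0.10     0.90    -0.05]
  [  -0.15    -0.25     0.90]
Cofactors of I−A, C_ij = (−1)^(i+j)·(minor ij) (rows/columns in the sector order above):
  C_11 = (0.90)(0.90) − (-0.05)(-0.25) = 0.7975
  C_12 = −[(-0.10)(0.90) − (-0.05)(-0.15)] = 0.0975
  C_13 = (-0.10)(-0.25) − (0.90)(-0.15) = 0.1600
  C_21 = −[(-0.35)(0.90) − (-0.05)(-0.25)] = 0.3275
  C_22 = (1.00)(0.90) − (-0.05)(-0.15) = 0.8925
  C_23 = −[(1.00)(-0.25) − (-0.35)(-0.15)] = 0.3025
  C_31 = (-0.35)(-0.05) − (-0.05)(0.90) = 0.0625
  C_32 = −[(1.00)(-0.05) − (-0.05)(-0.10)] = 0.0550
  C_33 = (1.00)(0.90) − (-0.35)(-0.10) = 0.8650
det(I−A) = Σ_j (I−A)_1j·C_1j = (1.00)(0.7975) + (-0.35)(0.0975) + (-0.05)(0.1600) = 0.755375
adj(I−A) = Cᵀ =
  [ 0.7975   0.3275   0.0625]
  [ 0.0975   0.8925   0.0550]
  [ 0.1600   0.3025   0.8650]
(I − A)⁻¹ = adj(I−A) / det(I−A) ≈
  [   1.0558     0.4336     0.0827]
  [   0.1291     1.1815     0.0728]
  [   0.2118     0.4005     1.1451]
Δx = (I − A)⁻¹ Δd with Δd having +120 in the Sector 1 component and 0 elsewhere.
So Δx_3 = L_31 · (+120), where L_31 = adj(I−A)_31 / det(I−A) = 0.1600 / 0.755375.
Δx_3 = 0.1600 × (+120) / 0.755375 = 19.20 / 0.755375 ≈ 25.42.

Δx_3 = 25.42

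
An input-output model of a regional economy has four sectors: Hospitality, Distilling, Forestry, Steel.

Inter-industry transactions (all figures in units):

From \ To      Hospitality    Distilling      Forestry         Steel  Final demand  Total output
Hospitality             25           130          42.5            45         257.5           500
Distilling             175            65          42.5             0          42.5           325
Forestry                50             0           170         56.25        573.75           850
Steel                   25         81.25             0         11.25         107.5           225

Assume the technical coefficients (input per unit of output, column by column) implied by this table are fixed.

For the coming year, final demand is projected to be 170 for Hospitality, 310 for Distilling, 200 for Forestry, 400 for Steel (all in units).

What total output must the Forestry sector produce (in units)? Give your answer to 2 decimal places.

Technical coefficients a_ij = z_ij / X_j:
  a_HH = 25/500 = 0.05, a_DH = 175/500 = 0.35, a_FH = 50/500 = 0.10, a_SH = 25/500 = 0.05
  a_HD = 130/325 = 0.40, a_DD = 65/325 = 0.20, a_FD = 0/325 = 0.00, a_SD = 81.25/325 = 0.25
  a_HF = 42.5/850 = 0.05, a_DF = 42.5/850 = 0.05, a_FF = 170/850 = 0.20, a_SF = 0/850 = 0.00
  a_HS = 45/225 = 0.20, a_DS = 0/225 = 0.00, a_FS = 56.25/225 = 0.25, a_SS = 11.25/225 = 0.05
I − A =
  [   0.95    -0.40    -0.05    -0.20]
  [  -0.35     0.80    -0.05     0.00]
  [  -0.10     0.00     0.80    -0.25]
  [  -0.05    -0.25     0.00     0.95]
Compute the cofactors C_ij = (−1)^(i+j)·(3×3 minor ij) of I−A; the adjugate is their transpose:
adj(I−A) = Cᵀ =
  [ 0.604875   0.347125   0.059500   0.143000]
  [ 0.271375   0.708625   0.061250   0.073250]
  [ 0.107875   0.107375   0.563500   0.171000]
  [ 0.103250   0.204750   0.019250   0.490000]
det(I−A) = Σ_j (I−A)_1j·C_1j = (0.95)(0.604875) + (-0.40)(0.271375) + (-0.05)(0.107875) + (-0.20)(0.103250) = 0.4400375
(I − A)⁻¹ = adj(I−A) / det(I−A) ≈
  [   1.3746     0.7889     0.1352     0.3250]
  [   0.6167     1.6104     0.1392     0.1665]
  [   0.2451     0.2440     1.2806     0.3886]
  [   0.2346     0.4653     0.0437     1.1135]
x = (I − A)⁻¹ d = adj(I−A)·d / det(I−A), with det(I−A) = 0.4400375:
  x_H = (0.604875·170 + 0.347125·310 + 0.059500·200 + 0.143000·400) / 0.4400375 = 279.5375 / 0.4400375 ≈ 635.26
  x_D = (0.271375·170 + 0.708625·310 + 0.061250·200 + 0.073250·400) / 0.4400375 = 307.3575 / 0.4400375 ≈ 698.48
  x_F = (0.107875·170 + 0.107375·310 + 0.563500·200 + 0.171000·400) / 0.4400375 = 232.725 / 0.4400375 ≈ 528.88
  x_S = (0.103250·170 + 0.204750·310 + 0.019250·200 + 0.490000·400) / 0.4400375 = 280.875 / 0.4400375 ≈ 638.30

x_F = 528.88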